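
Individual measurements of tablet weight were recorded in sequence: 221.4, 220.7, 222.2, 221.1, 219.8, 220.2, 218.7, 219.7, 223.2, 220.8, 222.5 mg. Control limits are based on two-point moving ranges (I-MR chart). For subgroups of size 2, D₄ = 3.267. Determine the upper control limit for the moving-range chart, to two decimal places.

4.93

Moving ranges: 0.7, 1.5, 1.1, 1.3, 0.4, 1.5, 1.0, 3.5, 2.4, 1.7; M̄R̄ = 15.1000 / 10 = 1.5100
UCL_MR = D₄·M̄R̄ = 3.267 × 1.5100 = 4.9332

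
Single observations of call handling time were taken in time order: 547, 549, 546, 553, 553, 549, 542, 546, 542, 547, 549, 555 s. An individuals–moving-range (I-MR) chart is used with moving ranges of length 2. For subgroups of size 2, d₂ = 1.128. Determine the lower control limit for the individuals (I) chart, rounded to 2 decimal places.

X̄ = (547 + 549 + 546 + 553 + 553 + 549 + 542 + 546 + 542 + 547 + 549 + 555) / 12 = 548.1667
Moving ranges: 2, 3, 7, 0, 4, 7, 4, 4, 5, 2, 6; M̄R̄ = 44.0000 / 11 = 4.0000
LCL = X̄ − 3·M̄R̄/d₂ = 548.1667 − 3 × 4.0000 / 1.128 = 537.5284

537.53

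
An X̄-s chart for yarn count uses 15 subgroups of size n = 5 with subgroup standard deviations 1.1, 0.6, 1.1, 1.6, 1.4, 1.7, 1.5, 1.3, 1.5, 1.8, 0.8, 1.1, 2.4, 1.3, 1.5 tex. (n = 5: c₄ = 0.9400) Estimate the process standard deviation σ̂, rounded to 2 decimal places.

1.47

s̄ = (1.1 + 0.6 + 1.1 + 1.6 + 1.4 + 1.7 + 1.5 + 1.3 + 1.5 + 1.8 + 0.8 + 1.1 + 2.4 + 1.3 + 1.5) / 15 = 1.3800
σ̂ = s̄ / c₄ = 1.3800 / 0.9400 = 1.4681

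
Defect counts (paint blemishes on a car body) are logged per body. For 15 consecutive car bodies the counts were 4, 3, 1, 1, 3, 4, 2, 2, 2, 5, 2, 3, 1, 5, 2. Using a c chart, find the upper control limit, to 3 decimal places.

7.566

c̄ = (4 + 3 + 1 + 1 + 3 + 4 + 2 + 2 + 2 + 5 + 2 + 3 + 1 + 5 + 2) / 15 = 40 / 15 = 2.6667
UCL = c̄ + 3√c̄ = 2.6667 + 3 × √2.6667 = 2.6667 + 3 × 1.6330 = 7.5656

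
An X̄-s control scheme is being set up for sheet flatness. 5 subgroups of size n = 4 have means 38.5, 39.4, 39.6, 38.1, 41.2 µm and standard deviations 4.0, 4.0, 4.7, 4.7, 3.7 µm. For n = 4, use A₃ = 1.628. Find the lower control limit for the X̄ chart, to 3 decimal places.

32.490

X̄̄ = (38.5 + 39.4 + 39.6 + 38.1 + 41.2) / 5 = 39.3600
s̄ = (4.0 + 4.0 + 4.7 + 4.7 + 3.7) / 5 = 4.2200
LCL = X̄̄ − A₃·s̄ = 39.3600 − 1.628 × 4.2200 = 32.4898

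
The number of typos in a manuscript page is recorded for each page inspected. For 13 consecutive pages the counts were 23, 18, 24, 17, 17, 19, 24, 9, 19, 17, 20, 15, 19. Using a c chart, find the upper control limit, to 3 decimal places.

c̄ = (23 + 18 + 24 + 17 + 17 + 19 + 24 + 9 + 19 + 17 + 20 + 15 + 19) / 13 = 241 / 13 = 18.5385
UCL = c̄ + 3√c̄ = 18.5385 + 3 × √18.5385 = 18.5385 + 3 × 4.3056 = 31.4554

31.455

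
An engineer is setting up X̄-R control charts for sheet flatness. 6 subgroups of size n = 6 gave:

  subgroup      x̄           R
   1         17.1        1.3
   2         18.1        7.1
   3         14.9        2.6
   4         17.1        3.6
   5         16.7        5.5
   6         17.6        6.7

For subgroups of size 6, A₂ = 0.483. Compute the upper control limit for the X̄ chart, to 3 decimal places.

X̄̄ = (17.1 + 18.1 + 14.9 + 17.1 + 16.7 + 17.6) / 6 = 101.5000 / 6 = 16.9167
R̄ = (1.3 + 7.1 + 2.6 + 3.6 + 5.5 + 6.7) / 6 = 26.8000 / 6 = 4.4667
UCL = X̄̄ + A₂·R̄ = 16.9167 + 0.483 × 4.4667 = 19.0741

19.074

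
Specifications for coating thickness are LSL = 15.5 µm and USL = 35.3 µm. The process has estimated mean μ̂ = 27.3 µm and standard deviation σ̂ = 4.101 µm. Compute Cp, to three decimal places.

0.805

Cp = (USL − LSL) / (6σ̂) = (35.3 − 15.5) / (6 × 4.101) = 19.8000 / 24.6060 = 0.8047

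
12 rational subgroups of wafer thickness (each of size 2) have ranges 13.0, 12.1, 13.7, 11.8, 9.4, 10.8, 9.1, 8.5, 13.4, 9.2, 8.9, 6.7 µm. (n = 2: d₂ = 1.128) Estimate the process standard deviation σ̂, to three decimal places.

9.353

R̄ = (13.0 + 12.1 + 13.7 + 11.8 + 9.4 + 10.8 + 9.1 + 8.5 + 13.4 + 9.2 + 8.9 + 6.7) / 12 = 10.5500
σ̂ = R̄ / d₂ = 10.5500 / 1.128 = 9.3528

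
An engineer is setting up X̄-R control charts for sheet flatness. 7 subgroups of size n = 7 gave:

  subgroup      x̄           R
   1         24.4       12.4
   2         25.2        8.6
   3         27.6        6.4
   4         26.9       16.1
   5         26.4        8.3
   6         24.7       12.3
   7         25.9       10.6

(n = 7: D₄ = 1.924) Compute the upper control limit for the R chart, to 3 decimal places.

20.532

R̄ = (12.4 + 8.6 + 6.4 + 16.1 + 8.3 + 12.3 + 10.6) / 7 = 74.7000 / 7 = 10.6714
UCL_R = D₄·R̄ = 1.924 × 10.6714 = 20.5318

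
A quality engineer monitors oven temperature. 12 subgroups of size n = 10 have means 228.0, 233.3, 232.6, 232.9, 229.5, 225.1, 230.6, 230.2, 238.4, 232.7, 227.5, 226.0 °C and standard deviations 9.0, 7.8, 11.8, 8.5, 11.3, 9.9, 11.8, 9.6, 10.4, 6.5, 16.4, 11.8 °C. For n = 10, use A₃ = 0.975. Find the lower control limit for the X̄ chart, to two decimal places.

X̄̄ = (228.0 + 233.3 + 232.6 + 232.9 + 229.5 + 225.1 + 230.6 + 230.2 + 238.4 + 232.7 + 227.5 + 226.0) / 12 = 230.5667
s̄ = (9.0 + 7.8 + 11.8 + 8.5 + 11.3 + 9.9 + 11.8 + 9.6 + 10.4 + 6.5 + 16.4 + 11.8) / 12 = 10.4000
LCL = X̄̄ − A₃·s̄ = 230.5667 − 0.975 × 10.4000 = 220.4267

220.43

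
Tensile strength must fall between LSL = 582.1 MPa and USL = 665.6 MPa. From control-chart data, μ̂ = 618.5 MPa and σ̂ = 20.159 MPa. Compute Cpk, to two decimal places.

0.60

Cpu = (USL − μ̂) / (3σ̂) = (665.6 − 618.5) / (3 × 20.159) = 0.7788; Cpl = (μ̂ − LSL) / (3σ̂) = (618.5 − 582.1) / (3 × 20.159) = 0.6019; Cpk = min(Cpu, Cpl) = 0.6019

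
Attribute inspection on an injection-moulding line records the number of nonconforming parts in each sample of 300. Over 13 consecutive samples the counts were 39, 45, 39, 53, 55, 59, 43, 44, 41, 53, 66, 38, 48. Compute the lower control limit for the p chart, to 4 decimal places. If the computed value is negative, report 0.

p̄ = Σdᵢ / (k·n) = 623 / (13 × 300) = 0.15974
LCL = p̄ − 3·√(p̄(1−p̄)/n) = 0.15974 − 3 × 0.02115 = 0.09629

0.0963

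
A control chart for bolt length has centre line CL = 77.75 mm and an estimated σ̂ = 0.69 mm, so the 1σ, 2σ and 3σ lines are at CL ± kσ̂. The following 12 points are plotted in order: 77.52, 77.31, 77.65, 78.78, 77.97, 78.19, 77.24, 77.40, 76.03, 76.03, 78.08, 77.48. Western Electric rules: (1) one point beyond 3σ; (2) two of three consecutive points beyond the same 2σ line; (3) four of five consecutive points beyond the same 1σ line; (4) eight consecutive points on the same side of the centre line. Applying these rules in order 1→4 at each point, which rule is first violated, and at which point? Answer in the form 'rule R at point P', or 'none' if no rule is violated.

rule 2 at point 10

Zone of each point (C = within 1σ̂, B = 1σ̂–2σ̂, A = 2σ̂–3σ̂, * = beyond 3σ̂; sign = side of CL): 1:-C, 2:-C, 3:-C, 4:+B, 5:+C, 6:+C, 7:-C, 8:-C, 9:-A, 10:-A, 11:+C, 12:-C
Rule 2 (two of three consecutive points beyond the same 2σ limit) is satisfied at point 10.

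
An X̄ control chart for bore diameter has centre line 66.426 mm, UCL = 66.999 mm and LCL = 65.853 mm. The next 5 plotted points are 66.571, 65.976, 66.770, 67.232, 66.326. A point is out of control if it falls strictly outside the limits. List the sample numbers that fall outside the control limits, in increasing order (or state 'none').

4

Compare each point to [65.853, 66.999]: sample 4 = 67.232 > UCL.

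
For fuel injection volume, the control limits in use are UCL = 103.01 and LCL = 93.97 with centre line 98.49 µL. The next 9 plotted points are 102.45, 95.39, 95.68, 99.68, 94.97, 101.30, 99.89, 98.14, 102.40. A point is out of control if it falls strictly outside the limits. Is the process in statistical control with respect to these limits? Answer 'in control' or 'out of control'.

in control

All 9 points lie within [93.97, 103.01].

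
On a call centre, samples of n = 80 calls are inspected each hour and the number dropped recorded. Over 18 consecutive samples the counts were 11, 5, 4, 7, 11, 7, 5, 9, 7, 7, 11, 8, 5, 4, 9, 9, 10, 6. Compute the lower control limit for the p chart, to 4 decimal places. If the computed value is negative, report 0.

0.0000

p̄ = Σdᵢ / (k·n) = 135 / (18 × 80) = 0.09375
LCL = p̄ − 3·√(p̄(1−p̄)/n) = 0.09375 − 3 × 0.03259 = -0.00402 → 0 (negative, so LCL = 0)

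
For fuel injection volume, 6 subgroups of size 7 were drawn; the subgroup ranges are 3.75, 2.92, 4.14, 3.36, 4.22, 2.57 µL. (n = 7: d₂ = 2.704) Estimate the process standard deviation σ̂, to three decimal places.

1.292

R̄ = (3.75 + 2.92 + 4.14 + 3.36 + 4.22 + 2.57) / 6 = 3.4933
σ̂ = R̄ / d₂ = 3.4933 / 2.704 = 1.2919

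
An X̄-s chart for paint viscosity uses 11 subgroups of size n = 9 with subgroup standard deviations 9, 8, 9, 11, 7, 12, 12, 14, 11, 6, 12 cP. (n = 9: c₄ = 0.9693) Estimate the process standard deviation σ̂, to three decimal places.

10.411

s̄ = (9 + 8 + 9 + 11 + 7 + 12 + 12 + 14 + 11 + 6 + 12) / 11 = 10.0909
σ̂ = s̄ / c₄ = 10.0909 / 0.9693 = 10.4105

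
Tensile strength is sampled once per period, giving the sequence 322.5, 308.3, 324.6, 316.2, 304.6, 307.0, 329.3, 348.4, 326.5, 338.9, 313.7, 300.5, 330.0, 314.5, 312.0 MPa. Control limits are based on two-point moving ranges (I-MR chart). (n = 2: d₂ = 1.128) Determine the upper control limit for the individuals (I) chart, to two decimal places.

360.55

X̄ = (322.5 + 308.3 + 324.6 + 316.2 + 304.6 + 307.0 + 329.3 + 348.4 + 326.5 + 338.9 + 313.7 + 300.5 + 330.0 + 314.5 + 312.0) / 15 = 319.8000
Moving ranges: 14.2, 16.3, 8.4, 11.6, 2.4, 22.3, 19.1, 21.9, 12.4, 25.2, 13.2, 29.5, 15.5, 2.5; M̄R̄ = 214.5000 / 14 = 15.3214
UCL = X̄ + 3·M̄R̄/d₂ = 319.8000 + 3 × 15.3214 / 1.128 = 360.5485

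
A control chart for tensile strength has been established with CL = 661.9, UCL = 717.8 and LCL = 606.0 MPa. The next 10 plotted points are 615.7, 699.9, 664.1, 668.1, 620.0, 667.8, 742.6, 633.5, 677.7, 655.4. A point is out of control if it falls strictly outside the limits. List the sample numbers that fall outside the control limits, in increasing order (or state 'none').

Compare each point to [606.0, 717.8]: sample 7 = 742.6 > UCL.

7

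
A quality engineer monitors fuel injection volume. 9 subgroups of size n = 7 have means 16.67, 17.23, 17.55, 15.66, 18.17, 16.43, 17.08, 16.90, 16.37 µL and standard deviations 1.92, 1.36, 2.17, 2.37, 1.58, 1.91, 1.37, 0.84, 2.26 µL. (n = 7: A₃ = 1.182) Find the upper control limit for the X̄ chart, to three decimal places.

X̄̄ = (16.67 + 17.23 + 17.55 + 15.66 + 18.17 + 16.43 + 17.08 + 16.90 + 16.37) / 9 = 16.8956
s̄ = (1.92 + 1.36 + 2.17 + 2.37 + 1.58 + 1.91 + 1.37 + 0.84 + 2.26) / 9 = 1.7533
UCL = X̄̄ + A₃·s̄ = 16.8956 + 1.182 × 1.7533 = 18.9680

18.968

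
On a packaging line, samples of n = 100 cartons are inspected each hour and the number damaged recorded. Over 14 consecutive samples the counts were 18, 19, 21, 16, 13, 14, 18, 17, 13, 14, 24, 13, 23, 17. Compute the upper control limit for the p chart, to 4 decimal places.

p̄ = Σdᵢ / (k·n) = 240 / (14 × 100) = 0.17143
UCL = p̄ + 3·√(p̄(1−p̄)/n) = 0.17143 + 3 × √(0.17143×0.82857/100) = 0.17143 + 3 × 0.03769 = 0.28449

0.2845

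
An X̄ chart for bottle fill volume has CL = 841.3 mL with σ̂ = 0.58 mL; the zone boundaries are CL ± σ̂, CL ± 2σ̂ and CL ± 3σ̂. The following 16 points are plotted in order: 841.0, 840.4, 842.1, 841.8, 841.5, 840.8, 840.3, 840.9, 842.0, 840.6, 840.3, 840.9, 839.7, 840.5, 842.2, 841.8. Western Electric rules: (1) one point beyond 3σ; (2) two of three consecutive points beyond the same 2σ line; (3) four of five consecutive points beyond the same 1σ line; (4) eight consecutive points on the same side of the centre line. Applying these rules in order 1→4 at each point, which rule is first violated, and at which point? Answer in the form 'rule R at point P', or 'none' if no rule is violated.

Zone of each point (C = within 1σ̂, B = 1σ̂–2σ̂, A = 2σ̂–3σ̂, * = beyond 3σ̂; sign = side of CL): 1:-C, 2:-B, 3:+B, 4:+C, 5:+C, 6:-C, 7:-B, 8:-C, 9:+B, 10:-B, 11:-B, 12:-C, 13:-A, 14:-B, 15:+B, 16:+C
Rule 3 (four of five consecutive points beyond the same 1σ limit) is satisfied at point 14.

rule 3 at point 14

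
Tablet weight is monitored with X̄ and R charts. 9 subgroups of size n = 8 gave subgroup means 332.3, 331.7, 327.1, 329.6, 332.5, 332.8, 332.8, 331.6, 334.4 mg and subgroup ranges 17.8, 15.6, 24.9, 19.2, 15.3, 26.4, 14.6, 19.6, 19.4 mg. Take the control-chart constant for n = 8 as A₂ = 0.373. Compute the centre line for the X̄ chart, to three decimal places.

X̄̄ = (332.3 + 331.7 + 327.1 + 329.6 + 332.5 + 332.8 + 332.8 + 331.6 + 334.4) / 9 = 2984.8000 / 9 = 331.6444
CL = X̄̄ = 331.6444

331.644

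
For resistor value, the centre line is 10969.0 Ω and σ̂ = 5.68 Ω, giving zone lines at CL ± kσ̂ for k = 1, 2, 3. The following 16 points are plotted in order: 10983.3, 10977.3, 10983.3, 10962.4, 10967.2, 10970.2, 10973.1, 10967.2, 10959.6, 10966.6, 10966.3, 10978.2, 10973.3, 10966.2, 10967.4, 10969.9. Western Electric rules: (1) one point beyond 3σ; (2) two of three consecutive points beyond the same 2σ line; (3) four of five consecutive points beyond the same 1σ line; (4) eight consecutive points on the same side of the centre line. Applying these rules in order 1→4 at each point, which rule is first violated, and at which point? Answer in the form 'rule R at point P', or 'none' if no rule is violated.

rule 2 at point 3

Zone of each point (C = within 1σ̂, B = 1σ̂–2σ̂, A = 2σ̂–3σ̂, * = beyond 3σ̂; sign = side of CL): 1:+A, 2:+B, 3:+A, 4:-B, 5:-C, 6:+C, 7:+C, 8:-C, 9:-B, 10:-C, 11:-C, 12:+B, 13:+C, 14:-C, 15:-C, 16:+C
Rule 2 (two of three consecutive points beyond the same 2σ limit) is satisfied at point 3.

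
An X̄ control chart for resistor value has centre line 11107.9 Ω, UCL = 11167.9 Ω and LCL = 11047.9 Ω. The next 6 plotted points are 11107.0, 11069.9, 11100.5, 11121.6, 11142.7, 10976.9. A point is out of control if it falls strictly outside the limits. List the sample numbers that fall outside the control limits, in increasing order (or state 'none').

Compare each point to [11047.9, 11167.9]: sample 6 = 10976.9 < LCL.

6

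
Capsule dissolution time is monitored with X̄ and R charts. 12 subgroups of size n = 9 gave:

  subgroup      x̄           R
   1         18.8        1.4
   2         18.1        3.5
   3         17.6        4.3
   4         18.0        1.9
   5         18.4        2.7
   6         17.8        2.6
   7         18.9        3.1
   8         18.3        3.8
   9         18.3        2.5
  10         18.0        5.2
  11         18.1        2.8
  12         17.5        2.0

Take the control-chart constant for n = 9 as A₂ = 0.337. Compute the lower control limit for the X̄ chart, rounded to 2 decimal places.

17.14

X̄̄ = (18.8 + 18.1 + 17.6 + 18.0 + 18.4 + 17.8 + 18.9 + 18.3 + 18.3 + 18.0 + 18.1 + 17.5) / 12 = 217.8000 / 12 = 18.1500
R̄ = (1.4 + 3.5 + 4.3 + 1.9 + 2.7 + 2.6 + 3.1 + 3.8 + 2.5 + 5.2 + 2.8 + 2.0) / 12 = 35.8000 / 12 = 2.9833
LCL = X̄̄ − A₂·R̄ = 18.1500 − 0.337 × 2.9833 = 17.1446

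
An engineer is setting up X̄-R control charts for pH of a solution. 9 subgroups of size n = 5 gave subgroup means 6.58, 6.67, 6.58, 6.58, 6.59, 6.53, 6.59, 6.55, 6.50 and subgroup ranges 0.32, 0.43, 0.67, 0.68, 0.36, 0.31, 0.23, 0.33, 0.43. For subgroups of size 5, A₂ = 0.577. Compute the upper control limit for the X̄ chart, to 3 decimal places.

X̄̄ = (6.58 + 6.67 + 6.58 + 6.58 + 6.59 + 6.53 + 6.59 + 6.55 + 6.50) / 9 = 59.1700 / 9 = 6.5744
R̄ = (0.32 + 0.43 + 0.67 + 0.68 + 0.36 + 0.31 + 0.23 + 0.33 + 0.43) / 9 = 3.7600 / 9 = 0.4178
UCL = X̄̄ + A₂·R̄ = 6.5744 + 0.577 × 0.4178 = 6.8155

6.816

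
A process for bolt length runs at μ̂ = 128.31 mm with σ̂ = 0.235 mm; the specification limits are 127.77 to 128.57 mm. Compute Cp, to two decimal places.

0.57

Cp = (USL − LSL) / (6σ̂) = (128.57 − 127.77) / (6 × 0.235) = 0.8000 / 1.4100 = 0.5674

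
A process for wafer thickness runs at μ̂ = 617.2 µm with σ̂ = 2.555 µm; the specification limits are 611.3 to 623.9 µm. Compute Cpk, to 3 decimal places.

Cpu = (USL − μ̂) / (3σ̂) = (623.9 − 617.2) / (3 × 2.555) = 0.8741; Cpl = (μ̂ − LSL) / (3σ̂) = (617.2 − 611.3) / (3 × 2.555) = 0.7697; Cpk = min(Cpu, Cpl) = 0.7697

0.770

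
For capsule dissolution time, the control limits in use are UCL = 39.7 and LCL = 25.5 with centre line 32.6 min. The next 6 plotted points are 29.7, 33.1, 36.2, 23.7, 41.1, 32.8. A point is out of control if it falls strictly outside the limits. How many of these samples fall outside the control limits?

Compare each point to [25.5, 39.7]: sample 4 = 23.7 < LCL; sample 5 = 41.1 > UCL.

2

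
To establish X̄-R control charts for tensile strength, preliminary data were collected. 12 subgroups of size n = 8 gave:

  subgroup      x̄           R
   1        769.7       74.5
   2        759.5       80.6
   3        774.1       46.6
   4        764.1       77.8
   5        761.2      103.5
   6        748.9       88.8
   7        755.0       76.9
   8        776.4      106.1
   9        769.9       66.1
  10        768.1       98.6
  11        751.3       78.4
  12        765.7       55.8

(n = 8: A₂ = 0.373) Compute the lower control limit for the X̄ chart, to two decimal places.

X̄̄ = (769.7 + 759.5 + 774.1 + 764.1 + 761.2 + 748.9 + 755.0 + 776.4 + 769.9 + 768.1 + 751.3 + 765.7) / 12 = 9163.9000 / 12 = 763.6583
R̄ = (74.5 + 80.6 + 46.6 + 77.8 + 103.5 + 88.8 + 76.9 + 106.1 + 66.1 + 98.6 + 78.4 + 55.8) / 12 = 953.7000 / 12 = 79.4750
LCL = X̄̄ − A₂·R̄ = 763.6583 − 0.373 × 79.4750 = 734.0142

734.01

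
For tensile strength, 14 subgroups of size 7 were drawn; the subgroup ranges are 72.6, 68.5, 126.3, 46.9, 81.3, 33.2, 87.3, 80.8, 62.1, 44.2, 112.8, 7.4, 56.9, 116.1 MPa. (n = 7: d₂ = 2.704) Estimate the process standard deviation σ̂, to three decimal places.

R̄ = (72.6 + 68.5 + 126.3 + 46.9 + 81.3 + 33.2 + 87.3 + 80.8 + 62.1 + 44.2 + 112.8 + 7.4 + 56.9 + 116.1) / 14 = 71.1714
σ̂ = R̄ / d₂ = 71.1714 / 2.704 = 26.3208

26.321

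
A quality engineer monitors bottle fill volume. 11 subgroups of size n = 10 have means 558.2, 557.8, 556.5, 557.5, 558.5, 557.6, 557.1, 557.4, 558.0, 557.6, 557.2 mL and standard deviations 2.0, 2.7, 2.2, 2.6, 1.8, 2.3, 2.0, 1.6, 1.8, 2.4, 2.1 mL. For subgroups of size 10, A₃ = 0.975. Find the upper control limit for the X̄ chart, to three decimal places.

559.665

X̄̄ = (558.2 + 557.8 + 556.5 + 557.5 + 558.5 + 557.6 + 557.1 + 557.4 + 558.0 + 557.6 + 557.2) / 11 = 557.5818
s̄ = (2.0 + 2.7 + 2.2 + 2.6 + 1.8 + 2.3 + 2.0 + 1.6 + 1.8 + 2.4 + 2.1) / 11 = 2.1364
UCL = X̄̄ + A₃·s̄ = 557.5818 + 0.975 × 2.1364 = 559.6648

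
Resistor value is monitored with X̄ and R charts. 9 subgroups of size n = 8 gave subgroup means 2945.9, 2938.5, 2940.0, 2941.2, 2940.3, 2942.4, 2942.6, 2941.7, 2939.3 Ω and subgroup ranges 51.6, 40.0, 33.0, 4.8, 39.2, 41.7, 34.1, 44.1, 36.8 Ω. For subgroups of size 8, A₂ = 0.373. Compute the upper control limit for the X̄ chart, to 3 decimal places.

X̄̄ = (2945.9 + 2938.5 + 2940.0 + 2941.2 + 2940.3 + 2942.4 + 2942.6 + 2941.7 + 2939.3) / 9 = 26471.9000 / 9 = 2941.3222
R̄ = (51.6 + 40.0 + 33.0 + 4.8 + 39.2 + 41.7 + 34.1 + 44.1 + 36.8) / 9 = 325.3000 / 9 = 36.1444
UCL = X̄̄ + A₂·R̄ = 2941.3222 + 0.373 × 36.1444 = 2954.8041

2954.804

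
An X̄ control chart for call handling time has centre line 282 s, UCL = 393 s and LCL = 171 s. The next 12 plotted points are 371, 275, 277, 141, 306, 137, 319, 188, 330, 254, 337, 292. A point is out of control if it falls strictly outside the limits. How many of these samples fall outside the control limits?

Compare each point to [171, 393]: sample 4 = 141 < LCL; sample 6 = 137 < LCL.

2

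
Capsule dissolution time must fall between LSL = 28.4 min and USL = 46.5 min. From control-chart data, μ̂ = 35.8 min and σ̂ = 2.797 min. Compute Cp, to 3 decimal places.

1.079

Cp = (USL − LSL) / (6σ̂) = (46.5 − 28.4) / (6 × 2.797) = 18.1000 / 16.7820 = 1.0785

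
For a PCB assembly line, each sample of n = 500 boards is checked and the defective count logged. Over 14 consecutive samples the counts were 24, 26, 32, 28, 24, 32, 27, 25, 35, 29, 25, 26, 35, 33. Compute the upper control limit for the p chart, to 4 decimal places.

0.0885

p̄ = Σdᵢ / (k·n) = 401 / (14 × 500) = 0.05729
UCL = p̄ + 3·√(p̄(1−p̄)/n) = 0.05729 + 3 × √(0.05729×0.94271/500) = 0.05729 + 3 × 0.01039 = 0.08846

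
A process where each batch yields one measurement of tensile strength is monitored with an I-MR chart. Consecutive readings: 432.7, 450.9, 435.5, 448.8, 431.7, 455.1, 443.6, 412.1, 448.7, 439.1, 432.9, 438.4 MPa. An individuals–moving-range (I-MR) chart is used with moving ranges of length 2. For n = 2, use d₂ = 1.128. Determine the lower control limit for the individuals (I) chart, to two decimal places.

X̄ = (432.7 + 450.9 + 435.5 + 448.8 + 431.7 + 455.1 + 443.6 + 412.1 + 448.7 + 439.1 + 432.9 + 438.4) / 12 = 439.1250
Moving ranges: 18.2, 15.4, 13.3, 17.1, 23.4, 11.5, 31.5, 36.6, 9.6, 6.2, 5.5; M̄R̄ = 188.3000 / 11 = 17.1182
LCL = X̄ − 3·M̄R̄/d₂ = 439.1250 − 3 × 17.1182 / 1.128 = 393.5979

393.60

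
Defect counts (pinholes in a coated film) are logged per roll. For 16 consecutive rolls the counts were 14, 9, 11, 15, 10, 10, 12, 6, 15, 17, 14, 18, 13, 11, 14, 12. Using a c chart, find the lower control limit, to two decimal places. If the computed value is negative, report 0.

1.93

c̄ = (14 + 9 + 11 + 15 + 10 + 10 + 12 + 6 + 15 + 17 + 14 + 18 + 13 + 11 + 14 + 12) / 16 = 201 / 16 = 12.5625
LCL = c̄ − 3√c̄ = 12.5625 − 3 × 3.5444 = 1.9294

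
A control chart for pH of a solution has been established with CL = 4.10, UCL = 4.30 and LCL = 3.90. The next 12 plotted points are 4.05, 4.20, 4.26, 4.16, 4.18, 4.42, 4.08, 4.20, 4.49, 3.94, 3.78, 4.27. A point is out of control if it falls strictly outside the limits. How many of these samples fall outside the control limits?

Compare each point to [3.90, 4.30]: sample 6 = 4.42 > UCL; sample 9 = 4.49 > UCL; sample 11 = 3.78 < LCL.

3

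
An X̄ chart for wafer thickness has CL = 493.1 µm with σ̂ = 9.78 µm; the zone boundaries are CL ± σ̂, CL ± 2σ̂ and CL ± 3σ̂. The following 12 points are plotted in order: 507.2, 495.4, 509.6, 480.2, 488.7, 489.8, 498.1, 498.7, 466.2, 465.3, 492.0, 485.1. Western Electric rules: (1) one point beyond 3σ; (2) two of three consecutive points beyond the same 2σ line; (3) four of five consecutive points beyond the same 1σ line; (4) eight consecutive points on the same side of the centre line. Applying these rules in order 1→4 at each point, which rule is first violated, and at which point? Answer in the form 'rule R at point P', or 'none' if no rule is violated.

rule 2 at point 10

Zone of each point (C = within 1σ̂, B = 1σ̂–2σ̂, A = 2σ̂–3σ̂, * = beyond 3σ̂; sign = side of CL): 1:+B, 2:+C, 3:+B, 4:-B, 5:-C, 6:-C, 7:+C, 8:+C, 9:-A, 10:-A, 11:-C, 12:-C
Rule 2 (two of three consecutive points beyond the same 2σ limit) is satisfied at point 10.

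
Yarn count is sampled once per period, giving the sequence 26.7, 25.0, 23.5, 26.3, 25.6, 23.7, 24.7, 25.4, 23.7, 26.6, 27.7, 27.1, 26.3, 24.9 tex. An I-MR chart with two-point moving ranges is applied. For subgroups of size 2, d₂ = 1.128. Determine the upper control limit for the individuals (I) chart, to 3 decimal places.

29.360

X̄ = (26.7 + 25.0 + 23.5 + 26.3 + 25.6 + 23.7 + 24.7 + 25.4 + 23.7 + 26.6 + 27.7 + 27.1 + 26.3 + 24.9) / 14 = 25.5143
Moving ranges: 1.7, 1.5, 2.8, 0.7, 1.9, 1.0, 0.7, 1.7, 2.9, 1.1, 0.6, 0.8, 1.4; M̄R̄ = 18.8000 / 13 = 1.4462
UCL = X̄ + 3·M̄R̄/d₂ = 25.5143 + 3 × 1.4462 / 1.128 = 29.3604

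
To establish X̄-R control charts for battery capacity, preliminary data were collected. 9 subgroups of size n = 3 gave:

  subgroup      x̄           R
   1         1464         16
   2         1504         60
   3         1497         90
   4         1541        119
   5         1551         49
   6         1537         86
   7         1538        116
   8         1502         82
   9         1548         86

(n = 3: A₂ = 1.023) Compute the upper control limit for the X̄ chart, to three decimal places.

X̄̄ = (1464 + 1504 + 1497 + 1541 + 1551 + 1537 + 1538 + 1502 + 1548) / 9 = 13682.0000 / 9 = 1520.2222
R̄ = (16 + 60 + 90 + 119 + 49 + 86 + 116 + 82 + 86) / 9 = 704.0000 / 9 = 78.2222
UCL = X̄̄ + A₂·R̄ = 1520.2222 + 1.023 × 78.2222 = 1600.2436

1600.244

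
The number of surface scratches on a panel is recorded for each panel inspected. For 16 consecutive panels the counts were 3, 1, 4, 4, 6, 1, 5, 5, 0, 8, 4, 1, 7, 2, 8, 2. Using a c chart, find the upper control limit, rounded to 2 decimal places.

c̄ = (3 + 1 + 4 + 4 + 6 + 1 + 5 + 5 + 0 + 8 + 4 + 1 + 7 + 2 + 8 + 2) / 16 = 61 / 16 = 3.8125
UCL = c̄ + 3√c̄ = 3.8125 + 3 × √3.8125 = 3.8125 + 3 × 1.9526 = 9.6702

9.67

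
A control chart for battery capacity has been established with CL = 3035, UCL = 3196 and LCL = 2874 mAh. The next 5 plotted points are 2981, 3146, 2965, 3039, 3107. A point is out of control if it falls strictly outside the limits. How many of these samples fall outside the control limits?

All 5 points lie within [2874, 3196].

0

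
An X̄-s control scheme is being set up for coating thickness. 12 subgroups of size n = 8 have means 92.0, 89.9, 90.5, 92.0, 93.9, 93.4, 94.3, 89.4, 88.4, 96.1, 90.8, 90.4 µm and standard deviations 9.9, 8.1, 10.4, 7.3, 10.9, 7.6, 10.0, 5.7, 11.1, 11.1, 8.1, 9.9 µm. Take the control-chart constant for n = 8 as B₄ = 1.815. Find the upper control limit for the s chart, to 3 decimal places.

16.653

s̄ = (9.9 + 8.1 + 10.4 + 7.3 + 10.9 + 7.6 + 10.0 + 5.7 + 11.1 + 11.1 + 8.1 + 9.9) / 12 = 9.1750
UCL_s = B₄·s̄ = 1.815 × 9.1750 = 16.6526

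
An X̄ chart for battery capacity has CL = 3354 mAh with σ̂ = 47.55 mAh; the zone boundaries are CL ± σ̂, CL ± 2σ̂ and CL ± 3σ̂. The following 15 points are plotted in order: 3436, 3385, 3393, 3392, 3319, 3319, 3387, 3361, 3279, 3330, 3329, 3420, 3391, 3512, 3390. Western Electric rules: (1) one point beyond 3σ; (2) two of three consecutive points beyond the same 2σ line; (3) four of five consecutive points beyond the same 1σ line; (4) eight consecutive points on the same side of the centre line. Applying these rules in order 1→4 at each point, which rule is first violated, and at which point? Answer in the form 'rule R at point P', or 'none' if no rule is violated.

Zone of each point (C = within 1σ̂, B = 1σ̂–2σ̂, A = 2σ̂–3σ̂, * = beyond 3σ̂; sign = side of CL): 1:+B, 2:+C, 3:+C, 4:+C, 5:-C, 6:-C, 7:+C, 8:+C, 9:-B, 10:-C, 11:-C, 12:+B, 13:+C, 14:+*, 15:+C
Rule 1 (one point beyond the 3σ limits) is satisfied at point 14.

rule 1 at point 14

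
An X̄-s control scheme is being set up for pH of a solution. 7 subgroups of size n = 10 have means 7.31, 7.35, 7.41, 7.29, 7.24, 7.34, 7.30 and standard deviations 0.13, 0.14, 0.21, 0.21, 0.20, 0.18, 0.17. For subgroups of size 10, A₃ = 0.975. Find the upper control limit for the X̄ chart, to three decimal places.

X̄̄ = (7.31 + 7.35 + 7.41 + 7.29 + 7.24 + 7.34 + 7.30) / 7 = 7.3200
s̄ = (0.13 + 0.14 + 0.21 + 0.21 + 0.20 + 0.18 + 0.17) / 7 = 0.1771
UCL = X̄̄ + A₃·s̄ = 7.3200 + 0.975 × 0.1771 = 7.4927

7.493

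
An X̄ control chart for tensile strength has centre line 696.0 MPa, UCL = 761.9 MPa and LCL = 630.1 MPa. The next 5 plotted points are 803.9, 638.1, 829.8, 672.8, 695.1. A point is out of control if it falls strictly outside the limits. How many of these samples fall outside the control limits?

Compare each point to [630.1, 761.9]: sample 1 = 803.9 > UCL; sample 3 = 829.8 > UCL.

2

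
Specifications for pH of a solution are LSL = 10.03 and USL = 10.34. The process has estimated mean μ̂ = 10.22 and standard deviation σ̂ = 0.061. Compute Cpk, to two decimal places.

Cpu = (USL − μ̂) / (3σ̂) = (10.34 − 10.22) / (3 × 0.061) = 0.6557; Cpl = (μ̂ − LSL) / (3σ̂) = (10.22 − 10.03) / (3 × 0.061) = 1.0383; Cpk = min(Cpu, Cpl) = 0.6557

0.66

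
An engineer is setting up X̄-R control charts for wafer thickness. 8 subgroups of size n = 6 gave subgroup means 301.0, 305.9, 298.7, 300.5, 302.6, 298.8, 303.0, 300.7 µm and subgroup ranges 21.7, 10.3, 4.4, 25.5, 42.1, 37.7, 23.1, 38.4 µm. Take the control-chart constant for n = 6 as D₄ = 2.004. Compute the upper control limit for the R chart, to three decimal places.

50.902

R̄ = (21.7 + 10.3 + 4.4 + 25.5 + 42.1 + 37.7 + 23.1 + 38.4) / 8 = 203.2000 / 8 = 25.4000
UCL_R = D₄·R̄ = 2.004 × 25.4000 = 50.9016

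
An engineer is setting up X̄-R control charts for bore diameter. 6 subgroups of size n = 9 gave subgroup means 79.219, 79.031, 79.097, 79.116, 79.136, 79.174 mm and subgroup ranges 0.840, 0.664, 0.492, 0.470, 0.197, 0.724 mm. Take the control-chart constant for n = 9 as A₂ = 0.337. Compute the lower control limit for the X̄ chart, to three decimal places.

X̄̄ = (79.219 + 79.031 + 79.097 + 79.116 + 79.136 + 79.174) / 6 = 474.7730 / 6 = 79.1288
R̄ = (0.840 + 0.664 + 0.492 + 0.470 + 0.197 + 0.724) / 6 = 3.3870 / 6 = 0.5645
LCL = X̄̄ − A₂·R̄ = 79.1288 − 0.337 × 0.5645 = 78.9386

78.939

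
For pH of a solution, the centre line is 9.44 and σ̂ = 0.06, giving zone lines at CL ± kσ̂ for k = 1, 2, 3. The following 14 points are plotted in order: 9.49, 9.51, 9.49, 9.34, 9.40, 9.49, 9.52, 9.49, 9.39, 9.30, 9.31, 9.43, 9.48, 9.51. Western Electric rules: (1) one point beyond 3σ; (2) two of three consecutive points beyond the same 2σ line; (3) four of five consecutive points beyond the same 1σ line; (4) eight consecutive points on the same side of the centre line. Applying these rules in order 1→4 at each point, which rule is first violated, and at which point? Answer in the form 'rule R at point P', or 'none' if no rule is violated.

rule 2 at point 11

Zone of each point (C = within 1σ̂, B = 1σ̂–2σ̂, A = 2σ̂–3σ̂, * = beyond 3σ̂; sign = side of CL): 1:+C, 2:+B, 3:+C, 4:-B, 5:-C, 6:+C, 7:+B, 8:+C, 9:-C, 10:-A, 11:-A, 12:-C, 13:+C, 14:+B
Rule 2 (two of three consecutive points beyond the same 2σ limit) is satisfied at point 11.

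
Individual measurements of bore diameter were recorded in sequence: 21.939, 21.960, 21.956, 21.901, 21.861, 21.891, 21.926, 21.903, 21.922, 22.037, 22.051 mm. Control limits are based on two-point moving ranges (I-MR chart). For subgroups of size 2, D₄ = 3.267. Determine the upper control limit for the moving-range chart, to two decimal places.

Moving ranges: 0.021, 0.004, 0.055, 0.040, 0.030, 0.035, 0.023, 0.019, 0.115, 0.014; M̄R̄ = 0.3560 / 10 = 0.0356
UCL_MR = D₄·M̄R̄ = 3.267 × 0.0356 = 0.1163

0.12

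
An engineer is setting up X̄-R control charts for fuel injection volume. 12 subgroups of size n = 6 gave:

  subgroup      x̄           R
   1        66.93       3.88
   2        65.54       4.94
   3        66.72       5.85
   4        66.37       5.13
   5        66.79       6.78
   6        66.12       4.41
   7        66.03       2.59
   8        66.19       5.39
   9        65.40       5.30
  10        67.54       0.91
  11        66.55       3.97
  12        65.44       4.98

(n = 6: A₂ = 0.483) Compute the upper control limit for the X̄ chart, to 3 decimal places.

X̄̄ = (66.93 + 65.54 + 66.72 + 66.37 + 66.79 + 66.12 + 66.03 + 66.19 + 65.40 + 67.54 + 66.55 + 65.44) / 12 = 795.6200 / 12 = 66.3017
R̄ = (3.88 + 4.94 + 5.85 + 5.13 + 6.78 + 4.41 + 2.59 + 5.39 + 5.30 + 0.91 + 3.97 + 4.98) / 12 = 54.1300 / 12 = 4.5108
UCL = X̄̄ + A₂·R̄ = 66.3017 + 0.483 × 4.5108 = 68.4804

68.480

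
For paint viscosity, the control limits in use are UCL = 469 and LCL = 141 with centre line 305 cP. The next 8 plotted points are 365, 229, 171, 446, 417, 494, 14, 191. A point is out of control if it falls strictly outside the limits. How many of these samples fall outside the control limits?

2

Compare each point to [141, 469]: sample 6 = 494 > UCL; sample 7 = 14 < LCL.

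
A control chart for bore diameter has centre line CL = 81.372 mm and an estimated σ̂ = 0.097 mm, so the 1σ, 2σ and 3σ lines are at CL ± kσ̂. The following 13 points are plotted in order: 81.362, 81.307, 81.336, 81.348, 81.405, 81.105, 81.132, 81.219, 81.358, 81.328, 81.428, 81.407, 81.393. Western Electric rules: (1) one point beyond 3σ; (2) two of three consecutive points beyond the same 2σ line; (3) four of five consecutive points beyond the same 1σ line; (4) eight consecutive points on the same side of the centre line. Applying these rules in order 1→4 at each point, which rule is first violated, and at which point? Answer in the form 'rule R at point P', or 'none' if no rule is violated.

Zone of each point (C = within 1σ̂, B = 1σ̂–2σ̂, A = 2σ̂–3σ̂, * = beyond 3σ̂; sign = side of CL): 1:-C, 2:-C, 3:-C, 4:-C, 5:+C, 6:-A, 7:-A, 8:-B, 9:-C, 10:-C, 11:+C, 12:+C, 13:+C
Rule 2 (two of three consecutive points beyond the same 2σ limit) is satisfied at point 7.

rule 2 at point 7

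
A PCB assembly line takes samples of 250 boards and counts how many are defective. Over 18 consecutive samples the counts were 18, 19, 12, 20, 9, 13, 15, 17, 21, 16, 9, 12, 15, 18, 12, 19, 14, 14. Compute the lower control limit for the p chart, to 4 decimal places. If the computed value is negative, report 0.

0.0154

p̄ = Σdᵢ / (k·n) = 273 / (18 × 250) = 0.06067
LCL = p̄ − 3·√(p̄(1−p̄)/n) = 0.06067 − 3 × 0.01510 = 0.01537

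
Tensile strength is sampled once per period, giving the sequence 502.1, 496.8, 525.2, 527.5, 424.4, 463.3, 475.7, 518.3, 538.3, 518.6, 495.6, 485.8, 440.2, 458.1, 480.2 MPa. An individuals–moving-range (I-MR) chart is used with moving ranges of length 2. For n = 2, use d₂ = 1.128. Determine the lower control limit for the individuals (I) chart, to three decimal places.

415.710

X̄ = (502.1 + 496.8 + 525.2 + 527.5 + 424.4 + 463.3 + 475.7 + 518.3 + 538.3 + 518.6 + 495.6 + 485.8 + 440.2 + 458.1 + 480.2) / 15 = 490.0067
Moving ranges: 5.3, 28.4, 2.3, 103.1, 38.9, 12.4, 42.6, 20.0, 19.7, 23.0, 9.8, 45.6, 17.9, 22.1; M̄R̄ = 391.1000 / 14 = 27.9357
LCL = X̄ − 3·M̄R̄/d₂ = 490.0067 − 3 × 27.9357 / 1.128 = 415.7096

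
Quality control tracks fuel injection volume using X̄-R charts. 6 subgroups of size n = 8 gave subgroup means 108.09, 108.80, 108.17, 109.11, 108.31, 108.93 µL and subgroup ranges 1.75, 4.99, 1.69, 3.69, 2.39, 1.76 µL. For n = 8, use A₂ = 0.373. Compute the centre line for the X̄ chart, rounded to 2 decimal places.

108.57

X̄̄ = (108.09 + 108.80 + 108.17 + 109.11 + 108.31 + 108.93) / 6 = 651.4100 / 6 = 108.5683
CL = X̄̄ = 108.5683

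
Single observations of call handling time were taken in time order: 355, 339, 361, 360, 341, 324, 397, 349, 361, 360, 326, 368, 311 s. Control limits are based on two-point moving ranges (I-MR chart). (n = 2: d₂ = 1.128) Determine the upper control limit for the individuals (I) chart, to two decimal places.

X̄ = (355 + 339 + 361 + 360 + 341 + 324 + 397 + 349 + 361 + 360 + 326 + 368 + 311) / 13 = 350.1538
Moving ranges: 16, 22, 1, 19, 17, 73, 48, 12, 1, 34, 42, 57; M̄R̄ = 342.0000 / 12 = 28.5000
UCL = X̄ + 3·M̄R̄/d₂ = 350.1538 + 3 × 28.5000 / 1.128 = 425.9517

425.95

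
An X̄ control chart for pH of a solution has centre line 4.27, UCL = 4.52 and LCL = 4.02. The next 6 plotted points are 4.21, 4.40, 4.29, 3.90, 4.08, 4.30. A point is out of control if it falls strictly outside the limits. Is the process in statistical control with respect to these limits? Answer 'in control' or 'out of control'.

out of control

Compare each point to [4.02, 4.52]: sample 4 = 3.90 < LCL.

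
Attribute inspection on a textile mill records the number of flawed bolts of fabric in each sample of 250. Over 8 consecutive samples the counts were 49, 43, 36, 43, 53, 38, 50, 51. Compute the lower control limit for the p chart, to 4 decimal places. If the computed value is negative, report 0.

0.1084

p̄ = Σdᵢ / (k·n) = 363 / (8 × 250) = 0.18150
LCL = p̄ − 3·√(p̄(1−p̄)/n) = 0.18150 − 3 × 0.02438 = 0.10837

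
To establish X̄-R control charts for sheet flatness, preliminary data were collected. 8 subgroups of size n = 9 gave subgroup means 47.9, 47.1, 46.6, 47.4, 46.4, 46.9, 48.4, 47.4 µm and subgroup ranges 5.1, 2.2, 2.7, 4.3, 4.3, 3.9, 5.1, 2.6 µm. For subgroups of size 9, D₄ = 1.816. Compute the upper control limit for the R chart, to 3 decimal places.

6.855

R̄ = (5.1 + 2.2 + 2.7 + 4.3 + 4.3 + 3.9 + 5.1 + 2.6) / 8 = 30.2000 / 8 = 3.7750
UCL_R = D₄·R̄ = 1.816 × 3.7750 = 6.8554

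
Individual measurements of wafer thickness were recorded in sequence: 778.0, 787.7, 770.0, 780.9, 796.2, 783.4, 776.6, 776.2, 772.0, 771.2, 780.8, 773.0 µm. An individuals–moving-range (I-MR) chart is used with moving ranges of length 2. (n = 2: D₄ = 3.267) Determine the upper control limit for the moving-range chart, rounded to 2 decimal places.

Moving ranges: 9.7, 17.7, 10.9, 15.3, 12.8, 6.8, 0.4, 4.2, 0.8, 9.6, 7.8; M̄R̄ = 96.0000 / 11 = 8.7273
UCL_MR = D₄·M̄R̄ = 3.267 × 8.7273 = 28.5120

28.51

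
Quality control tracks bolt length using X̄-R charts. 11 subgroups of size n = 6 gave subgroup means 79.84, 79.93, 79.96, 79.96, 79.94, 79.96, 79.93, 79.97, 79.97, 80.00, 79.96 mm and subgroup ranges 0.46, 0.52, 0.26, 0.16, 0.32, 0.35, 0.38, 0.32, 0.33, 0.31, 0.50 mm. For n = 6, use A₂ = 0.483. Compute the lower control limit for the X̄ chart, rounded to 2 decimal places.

X̄̄ = (79.84 + 79.93 + 79.96 + 79.96 + 79.94 + 79.96 + 79.93 + 79.97 + 79.97 + 80.00 + 79.96) / 11 = 879.4200 / 11 = 79.9473
R̄ = (0.46 + 0.52 + 0.26 + 0.16 + 0.32 + 0.35 + 0.38 + 0.32 + 0.33 + 0.31 + 0.50) / 11 = 3.9100 / 11 = 0.3555
LCL = X̄̄ − A₂·R̄ = 79.9473 − 0.483 × 0.3555 = 79.7756

79.78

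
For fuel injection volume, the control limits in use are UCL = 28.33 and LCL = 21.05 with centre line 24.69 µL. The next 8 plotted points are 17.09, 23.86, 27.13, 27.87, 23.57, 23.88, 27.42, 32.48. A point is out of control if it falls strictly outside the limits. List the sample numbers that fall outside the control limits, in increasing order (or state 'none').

Compare each point to [21.05, 28.33]: sample 1 = 17.09 < LCL; sample 8 = 32.48 > UCL.

1, 8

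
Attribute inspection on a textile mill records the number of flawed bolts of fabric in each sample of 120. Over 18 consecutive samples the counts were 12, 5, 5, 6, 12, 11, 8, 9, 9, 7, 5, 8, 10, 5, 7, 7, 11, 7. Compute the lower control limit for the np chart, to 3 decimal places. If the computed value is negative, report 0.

0.000

p̄ = Σdᵢ / (k·n) = 144 / (18 × 120) = 0.06667
LCL = np̄ − 3·√(np̄(1−p̄)) = 8.0000 − 3 × 2.7325 = -0.1976 → 0 (negative, so LCL = 0)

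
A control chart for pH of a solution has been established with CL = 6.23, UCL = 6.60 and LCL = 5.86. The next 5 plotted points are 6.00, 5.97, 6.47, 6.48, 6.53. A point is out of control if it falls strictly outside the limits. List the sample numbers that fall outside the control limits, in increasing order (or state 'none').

All 5 points lie within [5.86, 6.60].

none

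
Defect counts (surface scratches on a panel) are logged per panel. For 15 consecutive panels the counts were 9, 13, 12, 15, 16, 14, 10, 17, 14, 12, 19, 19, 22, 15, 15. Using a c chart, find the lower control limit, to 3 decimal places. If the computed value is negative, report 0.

c̄ = (9 + 13 + 12 + 15 + 16 + 14 + 10 + 17 + 14 + 12 + 19 + 19 + 22 + 15 + 15) / 15 = 222 / 15 = 14.8000
LCL = c̄ − 3√c̄ = 14.8000 − 3 × 3.8471 = 3.2588

3.259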